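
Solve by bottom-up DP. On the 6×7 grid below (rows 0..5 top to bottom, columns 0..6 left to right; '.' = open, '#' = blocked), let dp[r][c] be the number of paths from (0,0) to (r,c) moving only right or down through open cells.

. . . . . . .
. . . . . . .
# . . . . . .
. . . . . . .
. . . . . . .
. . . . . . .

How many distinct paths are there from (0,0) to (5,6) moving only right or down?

r\c   0   1   2   3   4   5   6
  0   1   1   1   1   1   1   1
  1   1   2   3   4   5   6   7
  2   0   2   5   9  14  20  27
  3   0   2   7  16  30  50  77
  4   0   2   9  25  55 105 182
  5   0   2  11  36  91 196 378

378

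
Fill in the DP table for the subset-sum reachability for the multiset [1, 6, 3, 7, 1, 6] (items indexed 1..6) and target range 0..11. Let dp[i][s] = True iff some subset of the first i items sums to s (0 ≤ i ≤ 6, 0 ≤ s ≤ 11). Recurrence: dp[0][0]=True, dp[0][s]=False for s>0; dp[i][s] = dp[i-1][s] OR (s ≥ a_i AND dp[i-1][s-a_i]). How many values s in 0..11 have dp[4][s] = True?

10

i\s   0   1   2   3   4   5   6   7   8   9  10  11
  0   T   F   F   F   F   F   F   F   F   F   F   F
  1   T   T   F   F   F   F   F   F   F   F   F   F
  2   T   T   F   F   F   F   T   T   F   F   F   F
  3   T   T   F   T   T   F   T   T   F   T   T   F
  4   T   T   F   T   T   F   T   T   T   T   T   T
  5   T   T   T   T   T   T   T   T   T   T   T   T
  6   T   T   T   T   T   T   T   T   T   T   T   T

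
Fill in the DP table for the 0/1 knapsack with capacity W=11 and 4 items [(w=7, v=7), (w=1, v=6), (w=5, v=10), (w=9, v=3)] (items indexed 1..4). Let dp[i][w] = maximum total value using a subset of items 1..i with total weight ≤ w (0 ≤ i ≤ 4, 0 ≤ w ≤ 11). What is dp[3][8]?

i\w   0   1   2   3   4   5   6   7   8   9  10  11
  0   0   0   0   0   0   0   0   0   0   0   0   0
  1   0   0   0   0   0   0   0   7   7   7   7   7
  2   0   6   6   6   6   6   6   7  13  13  13  13
  3   0   6   6   6   6  10  16  16  16  16  16  16
  4   0   6   6   6   6  10  16  16  16  16  16  16

16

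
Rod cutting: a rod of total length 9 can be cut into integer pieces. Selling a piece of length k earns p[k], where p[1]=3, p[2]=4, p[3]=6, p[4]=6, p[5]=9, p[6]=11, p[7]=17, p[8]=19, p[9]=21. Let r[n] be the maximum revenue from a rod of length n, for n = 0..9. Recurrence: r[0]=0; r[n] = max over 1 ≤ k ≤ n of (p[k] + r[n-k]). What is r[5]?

   n    0    1    2    3    4    5    6    7    8    9
r[n]    0    3    6    9   12   15   18   21   24   27

15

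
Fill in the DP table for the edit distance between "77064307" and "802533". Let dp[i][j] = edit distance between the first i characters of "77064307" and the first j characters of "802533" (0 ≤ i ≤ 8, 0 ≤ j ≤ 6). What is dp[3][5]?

   ''  8  0  2  5  3  3
''  0  1  2  3  4  5  6
 7  1  1  2  3  4  5  6
 7  2  2  2  3  4  5  6
 0  3  3  2  3  4  5  6
 6  4  4  3  3  4  5  6
 4  5  5  4  4  4  5  6
 3  6  6  5  5  5  4  5
 0  7  7  6  6  6  5  5
 7  8  8  7  7  7  6  6

5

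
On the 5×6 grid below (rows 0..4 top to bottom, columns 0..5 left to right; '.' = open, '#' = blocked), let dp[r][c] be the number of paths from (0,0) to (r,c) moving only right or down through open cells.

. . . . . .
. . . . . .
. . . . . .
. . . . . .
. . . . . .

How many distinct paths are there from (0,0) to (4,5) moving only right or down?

126

r\c   0   1   2   3   4   5
  0   1   1   1   1   1   1
  1   1   2   3   4   5   6
  2   1   3   6  10  15  21
  3   1   4  10  20  35  56
  4   1   5  15  35  70 126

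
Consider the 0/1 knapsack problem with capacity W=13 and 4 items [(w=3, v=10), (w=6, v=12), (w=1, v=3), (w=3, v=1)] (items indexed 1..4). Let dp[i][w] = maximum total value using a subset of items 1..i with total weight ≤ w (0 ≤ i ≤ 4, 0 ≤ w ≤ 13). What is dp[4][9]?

22

i\w   0   1   2   3   4   5   6   7   8   9  10  11  12  13
  0   0   0   0   0   0   0   0   0   0   0   0   0   0   0
  1   0   0   0  10  10  10  10  10  10  10  10  10  10  10
  2   0   0   0  10  10  10  12  12  12  22  22  22  22  22
  3   0   3   3  10  13  13  13  15  15  22  25  25  25  25
  4   0   3   3  10  13  13  13  15  15  22  25  25  25  26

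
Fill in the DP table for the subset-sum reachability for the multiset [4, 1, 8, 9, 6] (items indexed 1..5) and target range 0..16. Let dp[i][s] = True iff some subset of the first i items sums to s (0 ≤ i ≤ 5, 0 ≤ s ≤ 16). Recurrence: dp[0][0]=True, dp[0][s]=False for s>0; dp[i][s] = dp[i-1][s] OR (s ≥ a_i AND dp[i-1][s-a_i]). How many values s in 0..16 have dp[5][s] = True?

i\s   0   1   2   3   4   5   6   7   8   9  10  11  12  13  14  15  16
  0   T   F   F   F   F   F   F   F   F   F   F   F   F   F   F   F   F
  1   T   F   F   F   T   F   F   F   F   F   F   F   F   F   F   F   F
  2   T   T   F   F   T   T   F   F   F   F   F   F   F   F   F   F   F
  3   T   T   F   F   T   T   F   F   T   T   F   F   T   T   F   F   F
  4   T   T   F   F   T   T   F   F   T   T   T   F   T   T   T   F   F
  5   T   T   F   F   T   T   T   T   T   T   T   T   T   T   T   T   T

15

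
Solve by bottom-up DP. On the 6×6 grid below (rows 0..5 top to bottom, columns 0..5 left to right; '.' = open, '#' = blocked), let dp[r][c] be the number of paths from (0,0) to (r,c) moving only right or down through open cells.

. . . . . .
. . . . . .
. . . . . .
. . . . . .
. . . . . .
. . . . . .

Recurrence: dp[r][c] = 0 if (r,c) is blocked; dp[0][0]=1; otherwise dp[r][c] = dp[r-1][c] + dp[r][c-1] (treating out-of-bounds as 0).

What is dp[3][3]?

20

r\c   0   1   2   3   4   5
  0   1   1   1   1   1   1
  1   1   2   3   4   5   6
  2   1   3   6  10  15  21
  3   1   4  10  20  35  56
  4   1   5  15  35  70 126
  5   1   6  21  56 126 252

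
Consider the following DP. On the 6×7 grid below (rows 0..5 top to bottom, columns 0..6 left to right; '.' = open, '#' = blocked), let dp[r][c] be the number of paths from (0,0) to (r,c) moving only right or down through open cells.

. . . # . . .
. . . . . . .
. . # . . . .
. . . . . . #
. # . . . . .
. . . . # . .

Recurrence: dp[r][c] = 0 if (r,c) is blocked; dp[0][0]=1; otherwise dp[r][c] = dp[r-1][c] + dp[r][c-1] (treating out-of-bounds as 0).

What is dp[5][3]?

16

r\c   0   1   2   3   4   5   6
  0   1   1   1   0   0   0   0
  1   1   2   3   3   3   3   3
  2   1   3   0   3   6   9  12
  3   1   4   4   7  13  22   0
  4   1   0   4  11  24  46  46
  5   1   1   5  16   0  46  92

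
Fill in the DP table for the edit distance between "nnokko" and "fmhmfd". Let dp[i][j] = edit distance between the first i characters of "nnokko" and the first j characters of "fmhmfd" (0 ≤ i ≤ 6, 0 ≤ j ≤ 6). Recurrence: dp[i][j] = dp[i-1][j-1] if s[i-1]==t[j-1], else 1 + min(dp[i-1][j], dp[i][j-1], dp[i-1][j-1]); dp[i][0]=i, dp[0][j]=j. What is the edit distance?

   ''  f  m  h  m  f  d
''  0  1  2  3  4  5  6
 n  1  1  2  3  4  5  6
 n  2  2  2  3  4  5  6
 o  3  3  3  3  4  5  6
 k  4  4  4  4  4  5  6
 k  5  5  5  5  5  5  6
 o  6  6  6  6  6  6  6

6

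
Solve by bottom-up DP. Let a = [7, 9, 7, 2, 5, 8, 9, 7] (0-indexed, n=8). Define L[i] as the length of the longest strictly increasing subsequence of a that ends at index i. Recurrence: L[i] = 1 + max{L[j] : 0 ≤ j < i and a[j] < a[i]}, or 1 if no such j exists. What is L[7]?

3

   i    0    1    2    3    4    5    6    7
a[i]    7    9    7    2    5    8    9    7
L[i]    1    2    1    1    2    3    4    3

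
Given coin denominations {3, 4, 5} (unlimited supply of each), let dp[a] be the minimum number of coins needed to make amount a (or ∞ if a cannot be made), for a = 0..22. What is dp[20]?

4

 a  0  1  2  3  4  5  6  7  8  9 10 11 12 13 14 15 16 17 18 19 20 21 22
dp  0  -  -  1  1  1  2  2  2  2  2  3  3  3  3  3  4  4  4  4  4  5  5
(- denotes ∞ / unreachable)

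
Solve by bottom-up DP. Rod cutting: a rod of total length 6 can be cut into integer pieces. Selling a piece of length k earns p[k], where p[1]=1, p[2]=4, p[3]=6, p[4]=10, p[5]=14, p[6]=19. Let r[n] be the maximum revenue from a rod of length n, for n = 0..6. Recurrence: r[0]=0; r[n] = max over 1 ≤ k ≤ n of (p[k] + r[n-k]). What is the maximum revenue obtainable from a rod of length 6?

   n    0    1    2    3    4    5    6
r[n]    0    1    4    6   10   14   19

19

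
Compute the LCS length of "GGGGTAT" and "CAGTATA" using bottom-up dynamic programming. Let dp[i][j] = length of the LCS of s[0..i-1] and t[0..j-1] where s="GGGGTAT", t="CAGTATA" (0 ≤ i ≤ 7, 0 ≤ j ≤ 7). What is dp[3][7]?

   ''  C  A  G  T  A  T  A
''  0  0  0  0  0  0  0  0
 G  0  0  0  1  1  1  1  1
 G  0  0  0  1  1  1  1  1
 G  0  0  0  1  1  1  1  1
 G  0  0  0  1  1  1  1  1
 T  0  0  0  1  2  2  2  2
 A  0  0  1  1  2  3  3  3
 T  0  0  1  1  2  3  4  4

1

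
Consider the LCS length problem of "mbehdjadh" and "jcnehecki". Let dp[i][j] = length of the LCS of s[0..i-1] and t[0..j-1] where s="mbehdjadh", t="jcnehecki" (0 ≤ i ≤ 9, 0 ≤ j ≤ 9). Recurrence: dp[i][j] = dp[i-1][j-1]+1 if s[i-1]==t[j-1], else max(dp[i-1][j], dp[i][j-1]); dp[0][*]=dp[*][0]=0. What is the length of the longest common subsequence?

2

   ''  j  c  n  e  h  e  c  k  i
''  0  0  0  0  0  0  0  0  0  0
 m  0  0  0  0  0  0  0  0  0  0
 b  0  0  0  0  0  0  0  0  0  0
 e  0  0  0  0  1  1  1  1  1  1
 h  0  0  0  0  1  2  2  2  2  2
 d  0  0  0  0  1  2  2  2  2  2
 j  0  1  1  1  1  2  2  2  2  2
 a  0  1  1  1  1  2  2  2  2  2
 d  0  1  1  1  1  2  2  2  2  2
 h  0  1  1  1  1  2  2  2  2  2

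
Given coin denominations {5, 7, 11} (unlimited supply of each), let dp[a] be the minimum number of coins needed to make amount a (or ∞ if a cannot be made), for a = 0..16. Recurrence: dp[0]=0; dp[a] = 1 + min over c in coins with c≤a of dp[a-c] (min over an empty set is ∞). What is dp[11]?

1

 a  0  1  2  3  4  5  6  7  8  9 10 11 12 13 14 15 16
dp  0  -  -  -  -  1  -  1  -  -  2  1  2  -  2  3  2
(- denotes ∞ / unreachable)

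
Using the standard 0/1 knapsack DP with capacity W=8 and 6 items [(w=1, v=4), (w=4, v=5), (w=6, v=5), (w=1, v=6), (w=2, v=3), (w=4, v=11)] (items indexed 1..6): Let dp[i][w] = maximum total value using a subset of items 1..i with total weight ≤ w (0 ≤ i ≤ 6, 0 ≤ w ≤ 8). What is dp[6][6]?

i\w   0   1   2   3   4   5   6   7   8
  0   0   0   0   0   0   0   0   0   0
  1   0   4   4   4   4   4   4   4   4
  2   0   4   4   4   5   9   9   9   9
  3   0   4   4   4   5   9   9   9   9
  4   0   6  10  10  10  11  15  15  15
  5   0   6  10  10  13  13  15  15  18
  6   0   6  10  10  13  17  21  21  24

21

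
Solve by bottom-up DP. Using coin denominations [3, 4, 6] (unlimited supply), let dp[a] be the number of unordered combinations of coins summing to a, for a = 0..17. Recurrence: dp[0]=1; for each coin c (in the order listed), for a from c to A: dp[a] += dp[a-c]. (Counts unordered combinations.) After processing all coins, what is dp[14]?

2

after  coin     0     1     2     3     4     5     6     7     8     9    10    11    12    13    14    15    16    17
          3     1     0     0     1     0     0     1     0     0     1     0     0     1     0     0     1     0     0
          4     1     0     0     1     1     0     1     1     1     1     1     1     2     1     1     2     2     1
          6     1     0     0     1     1     0     2     1     1     2     2     1     4     2     2     4     4     2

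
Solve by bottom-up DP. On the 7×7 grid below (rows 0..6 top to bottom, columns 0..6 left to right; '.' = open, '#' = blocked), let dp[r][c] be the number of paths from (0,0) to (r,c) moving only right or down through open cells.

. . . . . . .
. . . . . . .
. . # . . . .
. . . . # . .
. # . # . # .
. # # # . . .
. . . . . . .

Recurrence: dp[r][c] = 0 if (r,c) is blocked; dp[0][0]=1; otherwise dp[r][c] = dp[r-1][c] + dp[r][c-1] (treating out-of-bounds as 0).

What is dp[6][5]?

r\c   0   1   2   3   4   5   6
  0   1   1   1   1   1   1   1
  1   1   2   3   4   5   6   7
  2   1   3   0   4   9  15  22
  3   1   4   4   8   0  15  37
  4   1   0   4   0   0   0  37
  5   1   0   0   0   0   0  37
  6   1   1   1   1   1   1  38

1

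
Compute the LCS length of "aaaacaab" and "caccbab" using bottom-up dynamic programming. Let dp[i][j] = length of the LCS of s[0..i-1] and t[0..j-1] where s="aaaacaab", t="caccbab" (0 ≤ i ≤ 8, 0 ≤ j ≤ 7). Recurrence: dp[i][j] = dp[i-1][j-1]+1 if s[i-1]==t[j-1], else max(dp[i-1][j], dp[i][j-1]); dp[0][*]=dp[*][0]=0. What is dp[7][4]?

2

   ''  c  a  c  c  b  a  b
''  0  0  0  0  0  0  0  0
 a  0  0  1  1  1  1  1  1
 a  0  0  1  1  1  1  2  2
 a  0  0  1  1  1  1  2  2
 a  0  0  1  1  1  1  2  2
 c  0  1  1  2  2  2  2  2
 a  0  1  2  2  2  2  3  3
 a  0  1  2  2  2  2  3  3
 b  0  1  2  2  2  3  3  4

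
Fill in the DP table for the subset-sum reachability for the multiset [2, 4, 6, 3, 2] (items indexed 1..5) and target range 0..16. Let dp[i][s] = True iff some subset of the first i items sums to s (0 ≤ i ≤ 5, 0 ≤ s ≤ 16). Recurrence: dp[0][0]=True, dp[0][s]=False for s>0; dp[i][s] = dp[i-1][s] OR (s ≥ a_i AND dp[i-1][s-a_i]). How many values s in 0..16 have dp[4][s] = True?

i\s   0   1   2   3   4   5   6   7   8   9  10  11  12  13  14  15  16
  0   T   F   F   F   F   F   F   F   F   F   F   F   F   F   F   F   F
  1   T   F   T   F   F   F   F   F   F   F   F   F   F   F   F   F   F
  2   T   F   T   F   T   F   T   F   F   F   F   F   F   F   F   F   F
  3   T   F   T   F   T   F   T   F   T   F   T   F   T   F   F   F   F
  4   T   F   T   T   T   T   T   T   T   T   T   T   T   T   F   T   F
  5   T   F   T   T   T   T   T   T   T   T   T   T   T   T   T   T   F

14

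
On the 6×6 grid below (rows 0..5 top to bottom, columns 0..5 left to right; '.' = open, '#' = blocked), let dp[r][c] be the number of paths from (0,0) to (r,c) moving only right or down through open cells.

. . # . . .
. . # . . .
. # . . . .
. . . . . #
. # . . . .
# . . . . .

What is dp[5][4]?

r\c   0   1   2   3   4   5
  0   1   1   0   0   0   0
  1   1   2   0   0   0   0
  2   1   0   0   0   0   0
  3   1   1   1   1   1   0
  4   1   0   1   2   3   3
  5   0   0   1   3   6   9

6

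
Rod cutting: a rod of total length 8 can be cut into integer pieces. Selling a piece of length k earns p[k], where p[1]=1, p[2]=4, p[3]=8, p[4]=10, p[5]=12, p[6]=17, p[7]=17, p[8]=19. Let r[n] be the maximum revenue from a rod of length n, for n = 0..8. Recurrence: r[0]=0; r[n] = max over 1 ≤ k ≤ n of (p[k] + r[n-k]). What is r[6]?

   n    0    1    2    3    4    5    6    7    8
r[n]    0    1    4    8   10   12   17   18   21

17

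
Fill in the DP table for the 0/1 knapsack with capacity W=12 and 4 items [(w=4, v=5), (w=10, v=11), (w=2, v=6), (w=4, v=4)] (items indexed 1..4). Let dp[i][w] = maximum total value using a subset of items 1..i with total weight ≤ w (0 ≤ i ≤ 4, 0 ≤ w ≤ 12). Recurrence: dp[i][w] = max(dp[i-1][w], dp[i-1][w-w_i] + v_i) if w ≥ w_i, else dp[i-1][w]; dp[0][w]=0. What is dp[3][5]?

i\w   0   1   2   3   4   5   6   7   8   9  10  11  12
  0   0   0   0   0   0   0   0   0   0   0   0   0   0
  1   0   0   0   0   5   5   5   5   5   5   5   5   5
  2   0   0   0   0   5   5   5   5   5   5  11  11  11
  3   0   0   6   6   6   6  11  11  11  11  11  11  17
  4   0   0   6   6   6   6  11  11  11  11  15  15  17

6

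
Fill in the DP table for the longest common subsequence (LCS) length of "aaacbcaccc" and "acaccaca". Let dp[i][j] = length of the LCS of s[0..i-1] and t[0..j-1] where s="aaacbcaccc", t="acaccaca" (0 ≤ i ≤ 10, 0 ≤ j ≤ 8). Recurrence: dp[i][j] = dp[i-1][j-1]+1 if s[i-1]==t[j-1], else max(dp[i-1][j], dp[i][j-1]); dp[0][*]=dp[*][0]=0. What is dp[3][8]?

3

   ''  a  c  a  c  c  a  c  a
''  0  0  0  0  0  0  0  0  0
 a  0  1  1  1  1  1  1  1  1
 a  0  1  1  2  2  2  2  2  2
 a  0  1  1  2  2  2  3  3  3
 c  0  1  2  2  3  3  3  4  4
 b  0  1  2  2  3  3  3  4  4
 c  0  1  2  2  3  4  4  4  4
 a  0  1  2  3  3  4  5  5  5
 c  0  1  2  3  4  4  5  6  6
 c  0  1  2  3  4  5  5  6  6
 c  0  1  2  3  4  5  5  6  6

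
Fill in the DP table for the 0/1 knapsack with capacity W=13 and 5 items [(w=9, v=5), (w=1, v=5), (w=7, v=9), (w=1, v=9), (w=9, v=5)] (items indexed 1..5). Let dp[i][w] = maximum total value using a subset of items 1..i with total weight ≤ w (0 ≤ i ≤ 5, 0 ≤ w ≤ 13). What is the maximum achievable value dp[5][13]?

23

i\w   0   1   2   3   4   5   6   7   8   9  10  11  12  13
  0   0   0   0   0   0   0   0   0   0   0   0   0   0   0
  1   0   0   0   0   0   0   0   0   0   5   5   5   5   5
  2   0   5   5   5   5   5   5   5   5   5  10  10  10  10
  3   0   5   5   5   5   5   5   9  14  14  14  14  14  14
  4   0   9  14  14  14  14  14  14  18  23  23  23  23  23
  5   0   9  14  14  14  14  14  14  18  23  23  23  23  23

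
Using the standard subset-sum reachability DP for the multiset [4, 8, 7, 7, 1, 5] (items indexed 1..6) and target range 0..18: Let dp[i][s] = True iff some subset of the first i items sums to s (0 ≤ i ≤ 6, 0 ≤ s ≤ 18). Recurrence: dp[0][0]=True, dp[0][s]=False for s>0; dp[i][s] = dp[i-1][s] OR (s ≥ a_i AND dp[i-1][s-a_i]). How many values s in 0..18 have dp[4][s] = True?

i\s   0   1   2   3   4   5   6   7   8   9  10  11  12  13  14  15  16  17  18
  0   T   F   F   F   F   F   F   F   F   F   F   F   F   F   F   F   F   F   F
  1   T   F   F   F   T   F   F   F   F   F   F   F   F   F   F   F   F   F   F
  2   T   F   F   F   T   F   F   F   T   F   F   F   T   F   F   F   F   F   F
  3   T   F   F   F   T   F   F   T   T   F   F   T   T   F   F   T   F   F   F
  4   T   F   F   F   T   F   F   T   T   F   F   T   T   F   T   T   F   F   T
  5   T   T   F   F   T   T   F   T   T   T   F   T   T   T   T   T   T   F   T
  6   T   T   F   F   T   T   T   T   T   T   T   T   T   T   T   T   T   T   T

9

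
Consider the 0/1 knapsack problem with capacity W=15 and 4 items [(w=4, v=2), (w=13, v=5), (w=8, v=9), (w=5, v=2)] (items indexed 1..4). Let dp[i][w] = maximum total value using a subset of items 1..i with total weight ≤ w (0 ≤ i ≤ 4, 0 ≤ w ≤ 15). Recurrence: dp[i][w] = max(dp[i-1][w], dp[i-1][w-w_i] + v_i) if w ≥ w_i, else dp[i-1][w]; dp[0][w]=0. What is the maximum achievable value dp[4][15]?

i\w   0   1   2   3   4   5   6   7   8   9  10  11  12  13  14  15
  0   0   0   0   0   0   0   0   0   0   0   0   0   0   0   0   0
  1   0   0   0   0   2   2   2   2   2   2   2   2   2   2   2   2
  2   0   0   0   0   2   2   2   2   2   2   2   2   2   5   5   5
  3   0   0   0   0   2   2   2   2   9   9   9   9  11  11  11  11
  4   0   0   0   0   2   2   2   2   9   9   9   9  11  11  11  11

11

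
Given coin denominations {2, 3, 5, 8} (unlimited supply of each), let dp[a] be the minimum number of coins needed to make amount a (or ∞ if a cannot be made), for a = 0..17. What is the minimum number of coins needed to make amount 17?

4

 a  0  1  2  3  4  5  6  7  8  9 10 11 12 13 14 15 16 17
dp  0  -  1  1  2  1  2  2  1  3  2  2  3  2  3  3  2  4
(- denotes ∞ / unreachable)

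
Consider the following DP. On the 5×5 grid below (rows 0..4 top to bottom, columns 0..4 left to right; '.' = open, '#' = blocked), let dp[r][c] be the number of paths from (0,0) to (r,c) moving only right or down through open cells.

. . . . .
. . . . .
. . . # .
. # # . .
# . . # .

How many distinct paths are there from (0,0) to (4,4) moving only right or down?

5

r\c   0   1   2   3   4
  0   1   1   1   1   1
  1   1   2   3   4   5
  2   1   3   6   0   5
  3   1   0   0   0   5
  4   0   0   0   0   5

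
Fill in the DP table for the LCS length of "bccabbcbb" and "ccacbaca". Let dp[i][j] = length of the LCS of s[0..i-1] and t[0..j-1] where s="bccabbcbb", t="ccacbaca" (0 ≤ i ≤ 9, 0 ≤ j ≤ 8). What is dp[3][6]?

   ''  c  c  a  c  b  a  c  a
''  0  0  0  0  0  0  0  0  0
 b  0  0  0  0  0  1  1  1  1
 c  0  1  1  1  1  1  1  2  2
 c  0  1  2  2  2  2  2  2  2
 a  0  1  2  3  3  3  3  3  3
 b  0  1  2  3  3  4  4  4  4
 b  0  1  2  3  3  4  4  4  4
 c  0  1  2  3  4  4  4  5  5
 b  0  1  2  3  4  5  5  5  5
 b  0  1  2  3  4  5  5  5  5

2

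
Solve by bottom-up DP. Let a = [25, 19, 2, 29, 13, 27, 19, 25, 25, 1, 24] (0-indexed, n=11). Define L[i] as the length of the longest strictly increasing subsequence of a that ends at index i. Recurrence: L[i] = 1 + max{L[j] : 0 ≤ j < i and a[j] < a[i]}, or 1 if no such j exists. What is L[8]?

   i    0    1    2    3    4    5    6    7    8    9   10
a[i]   25   19    2   29   13   27   19   25   25    1   24
L[i]    1    1    1    2    2    3    3    4    4    1    4

4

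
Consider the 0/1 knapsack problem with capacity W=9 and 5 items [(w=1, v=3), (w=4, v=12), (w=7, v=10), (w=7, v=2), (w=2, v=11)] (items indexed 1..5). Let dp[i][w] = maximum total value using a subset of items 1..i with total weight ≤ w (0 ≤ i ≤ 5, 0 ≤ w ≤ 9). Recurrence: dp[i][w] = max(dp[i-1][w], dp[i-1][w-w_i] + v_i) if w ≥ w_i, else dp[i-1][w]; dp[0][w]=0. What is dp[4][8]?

i\w   0   1   2   3   4   5   6   7   8   9
  0   0   0   0   0   0   0   0   0   0   0
  1   0   3   3   3   3   3   3   3   3   3
  2   0   3   3   3  12  15  15  15  15  15
  3   0   3   3   3  12  15  15  15  15  15
  4   0   3   3   3  12  15  15  15  15  15
  5   0   3  11  14  14  15  23  26  26  26

15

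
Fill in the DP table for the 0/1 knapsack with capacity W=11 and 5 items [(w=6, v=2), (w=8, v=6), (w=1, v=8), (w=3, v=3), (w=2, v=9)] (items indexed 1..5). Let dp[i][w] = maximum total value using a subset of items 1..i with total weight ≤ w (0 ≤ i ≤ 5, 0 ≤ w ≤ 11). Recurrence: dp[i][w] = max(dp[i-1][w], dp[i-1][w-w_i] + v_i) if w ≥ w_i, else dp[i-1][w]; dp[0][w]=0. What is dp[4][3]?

i\w   0   1   2   3   4   5   6   7   8   9  10  11
  0   0   0   0   0   0   0   0   0   0   0   0   0
  1   0   0   0   0   0   0   2   2   2   2   2   2
  2   0   0   0   0   0   0   2   2   6   6   6   6
  3   0   8   8   8   8   8   8  10  10  14  14  14
  4   0   8   8   8  11  11  11  11  11  14  14  14
  5   0   8   9  17  17  17  20  20  20  20  20  23

8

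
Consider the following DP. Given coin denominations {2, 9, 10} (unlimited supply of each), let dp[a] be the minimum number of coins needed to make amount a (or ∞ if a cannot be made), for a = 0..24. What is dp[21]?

 a  0  1  2  3  4  5  6  7  8  9 10 11 12 13 14 15 16 17 18 19 20 21 22 23 24
dp  0  -  1  -  2  -  3  -  4  1  1  2  2  3  3  4  4  5  2  2  2  3  3  4  4
(- denotes ∞ / unreachable)

3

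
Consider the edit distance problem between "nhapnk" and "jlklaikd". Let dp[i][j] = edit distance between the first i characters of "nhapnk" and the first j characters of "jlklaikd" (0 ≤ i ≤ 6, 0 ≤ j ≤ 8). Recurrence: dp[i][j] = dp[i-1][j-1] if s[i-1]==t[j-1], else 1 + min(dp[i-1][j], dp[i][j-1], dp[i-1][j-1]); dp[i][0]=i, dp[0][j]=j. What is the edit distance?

   ''  j  l  k  l  a  i  k  d
''  0  1  2  3  4  5  6  7  8
 n  1  1  2  3  4  5  6  7  8
 h  2  2  2  3  4  5  6  7  8
 a  3  3  3  3  4  4  5  6  7
 p  4  4  4  4  4  5  5  6  7
 n  5  5  5  5  5  5  6  6  7
 k  6  6  6  5  6  6  6  6  7

7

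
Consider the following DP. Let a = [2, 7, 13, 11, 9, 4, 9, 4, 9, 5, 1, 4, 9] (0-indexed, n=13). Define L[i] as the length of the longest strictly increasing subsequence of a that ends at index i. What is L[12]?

4

   i    0    1    2    3    4    5    6    7    8    9   10   11   12
a[i]    2    7   13   11    9    4    9    4    9    5    1    4    9
L[i]    1    2    3    3    3    2    3    2    3    3    1    2    4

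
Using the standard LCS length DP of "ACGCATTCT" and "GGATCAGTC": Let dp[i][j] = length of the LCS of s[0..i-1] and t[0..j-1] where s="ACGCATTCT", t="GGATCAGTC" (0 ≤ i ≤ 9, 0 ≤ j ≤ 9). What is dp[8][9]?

   ''  G  G  A  T  C  A  G  T  C
''  0  0  0  0  0  0  0  0  0  0
 A  0  0  0  1  1  1  1  1  1  1
 C  0  0  0  1  1  2  2  2  2  2
 G  0  1  1  1  1  2  2  3  3  3
 C  0  1  1  1  1  2  2  3  3  4
 A  0  1  1  2  2  2  3  3  3  4
 T  0  1  1  2  3  3  3  3  4  4
 T  0  1  1  2  3  3  3  3  4  4
 C  0  1  1  2  3  4  4  4  4  5
 T  0  1  1  2  3  4  4  4  5  5

5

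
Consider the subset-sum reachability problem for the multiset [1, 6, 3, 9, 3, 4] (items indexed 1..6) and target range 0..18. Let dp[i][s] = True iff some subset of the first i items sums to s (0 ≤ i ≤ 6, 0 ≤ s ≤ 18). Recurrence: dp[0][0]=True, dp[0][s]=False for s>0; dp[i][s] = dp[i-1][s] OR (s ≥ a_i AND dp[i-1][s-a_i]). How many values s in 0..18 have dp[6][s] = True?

18

i\s   0   1   2   3   4   5   6   7   8   9  10  11  12  13  14  15  16  17  18
  0   T   F   F   F   F   F   F   F   F   F   F   F   F   F   F   F   F   F   F
  1   T   T   F   F   F   F   F   F   F   F   F   F   F   F   F   F   F   F   F
  2   T   T   F   F   F   F   T   T   F   F   F   F   F   F   F   F   F   F   F
  3   T   T   F   T   T   F   T   T   F   T   T   F   F   F   F   F   F   F   F
  4   T   T   F   T   T   F   T   T   F   T   T   F   T   T   F   T   T   F   T
  5   T   T   F   T   T   F   T   T   F   T   T   F   T   T   F   T   T   F   T
  6   T   T   F   T   T   T   T   T   T   T   T   T   T   T   T   T   T   T   T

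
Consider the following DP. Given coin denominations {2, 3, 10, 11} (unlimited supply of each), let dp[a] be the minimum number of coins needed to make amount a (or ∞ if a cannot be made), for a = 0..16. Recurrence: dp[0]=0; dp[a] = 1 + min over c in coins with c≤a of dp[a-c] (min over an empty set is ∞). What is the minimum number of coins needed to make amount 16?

 a  0  1  2  3  4  5  6  7  8  9 10 11 12 13 14 15 16
dp  0  -  1  1  2  2  2  3  3  3  1  1  2  2  2  3  3
(- denotes ∞ / unreachable)

3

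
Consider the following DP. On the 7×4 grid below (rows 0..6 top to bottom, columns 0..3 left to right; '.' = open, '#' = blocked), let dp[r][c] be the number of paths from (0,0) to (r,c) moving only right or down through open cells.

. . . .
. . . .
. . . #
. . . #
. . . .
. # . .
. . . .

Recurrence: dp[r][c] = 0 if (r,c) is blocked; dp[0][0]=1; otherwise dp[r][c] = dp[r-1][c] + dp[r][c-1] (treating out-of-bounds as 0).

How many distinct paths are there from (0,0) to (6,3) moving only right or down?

46

r\c   0   1   2   3
  0   1   1   1   1
  1   1   2   3   4
  2   1   3   6   0
  3   1   4  10   0
  4   1   5  15  15
  5   1   0  15  30
  6   1   1  16  46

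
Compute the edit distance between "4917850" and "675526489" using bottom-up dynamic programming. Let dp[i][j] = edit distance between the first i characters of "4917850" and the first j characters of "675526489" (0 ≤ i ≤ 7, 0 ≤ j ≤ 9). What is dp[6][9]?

   ''  6  7  5  5  2  6  4  8  9
''  0  1  2  3  4  5  6  7  8  9
 4  1  1  2  3  4  5  6  6  7  8
 9  2  2  2  3  4  5  6  7  7  7
 1  3  3  3  3  4  5  6  7  8  8
 7  4  4  3  4  4  5  6  7  8  9
 8  5  5  4  4  5  5  6  7  7  8
 5  6  6  5  4  4  5  6  7  8  8
 0  7  7  6  5  5  5  6  7  8  9

8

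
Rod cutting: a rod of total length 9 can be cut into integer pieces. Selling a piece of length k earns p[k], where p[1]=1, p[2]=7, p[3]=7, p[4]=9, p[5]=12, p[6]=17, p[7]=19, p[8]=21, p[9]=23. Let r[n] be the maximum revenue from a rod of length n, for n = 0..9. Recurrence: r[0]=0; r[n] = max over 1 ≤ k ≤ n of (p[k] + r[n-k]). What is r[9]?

   n    0    1    2    3    4    5    6    7    8    9
r[n]    0    1    7    8   14   15   21   22   28   29

29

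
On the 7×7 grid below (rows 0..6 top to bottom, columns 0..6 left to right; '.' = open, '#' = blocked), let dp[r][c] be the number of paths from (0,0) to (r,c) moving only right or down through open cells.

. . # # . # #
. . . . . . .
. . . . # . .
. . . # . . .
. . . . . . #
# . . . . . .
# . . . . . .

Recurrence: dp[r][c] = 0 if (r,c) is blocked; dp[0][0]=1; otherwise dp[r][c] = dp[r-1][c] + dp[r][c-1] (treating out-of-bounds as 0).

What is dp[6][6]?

r\c   0   1   2   3   4   5   6
  0   1   1   0   0   0   0   0
  1   1   2   2   2   2   2   2
  2   1   3   5   7   0   2   4
  3   1   4   9   0   0   2   6
  4   1   5  14  14  14  16   0
  5   0   5  19  33  47  63  63
  6   0   5  24  57 104 167 230

230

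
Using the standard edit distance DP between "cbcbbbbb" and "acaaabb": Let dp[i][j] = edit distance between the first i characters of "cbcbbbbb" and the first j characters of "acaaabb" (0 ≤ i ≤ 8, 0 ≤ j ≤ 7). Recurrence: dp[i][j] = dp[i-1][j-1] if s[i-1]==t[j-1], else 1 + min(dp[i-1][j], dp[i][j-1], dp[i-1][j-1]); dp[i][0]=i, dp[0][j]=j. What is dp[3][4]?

   ''  a  c  a  a  a  b  b
''  0  1  2  3  4  5  6  7
 c  1  1  1  2  3  4  5  6
 b  2  2  2  2  3  4  4  5
 c  3  3  2  3  3  4  5  5
 b  4  4  3  3  4  4  4  5
 b  5  5  4  4  4  5  4  4
 b  6  6  5  5  5  5  5  4
 b  7  7  6  6  6  6  5  5
 b  8  8  7  7  7  7  6  5

3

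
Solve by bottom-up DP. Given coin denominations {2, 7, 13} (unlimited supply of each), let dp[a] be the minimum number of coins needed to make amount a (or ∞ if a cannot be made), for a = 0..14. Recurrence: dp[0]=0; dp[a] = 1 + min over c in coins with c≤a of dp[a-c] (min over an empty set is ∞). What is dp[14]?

 a  0  1  2  3  4  5  6  7  8  9 10 11 12 13 14
dp  0  -  1  -  2  -  3  1  4  2  5  3  6  1  2
(- denotes ∞ / unreachable)

2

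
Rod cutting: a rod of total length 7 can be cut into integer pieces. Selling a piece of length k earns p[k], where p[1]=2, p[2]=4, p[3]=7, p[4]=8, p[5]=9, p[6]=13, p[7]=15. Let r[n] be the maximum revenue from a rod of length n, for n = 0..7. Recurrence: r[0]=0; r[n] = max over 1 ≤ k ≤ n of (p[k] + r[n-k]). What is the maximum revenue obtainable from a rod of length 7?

16

   n    0    1    2    3    4    5    6    7
r[n]    0    2    4    7    9   11   14   16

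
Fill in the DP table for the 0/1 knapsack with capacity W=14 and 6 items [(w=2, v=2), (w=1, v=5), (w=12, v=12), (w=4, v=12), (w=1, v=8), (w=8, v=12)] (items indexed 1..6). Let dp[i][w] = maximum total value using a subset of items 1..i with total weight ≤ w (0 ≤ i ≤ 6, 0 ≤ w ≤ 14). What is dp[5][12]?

i\w   0   1   2   3   4   5   6   7   8   9  10  11  12  13  14
  0   0   0   0   0   0   0   0   0   0   0   0   0   0   0   0
  1   0   0   2   2   2   2   2   2   2   2   2   2   2   2   2
  2   0   5   5   7   7   7   7   7   7   7   7   7   7   7   7
  3   0   5   5   7   7   7   7   7   7   7   7   7  12  17  17
  4   0   5   5   7  12  17  17  19  19  19  19  19  19  19  19
  5   0   8  13  13  15  20  25  25  27  27  27  27  27  27  27
  6   0   8  13  13  15  20  25  25  27  27  27  27  27  32  37

27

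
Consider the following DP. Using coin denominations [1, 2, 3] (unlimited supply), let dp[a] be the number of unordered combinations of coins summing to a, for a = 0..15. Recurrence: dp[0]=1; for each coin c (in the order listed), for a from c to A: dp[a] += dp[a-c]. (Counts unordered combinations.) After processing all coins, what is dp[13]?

21

after  coin     0     1     2     3     4     5     6     7     8     9    10    11    12    13    14    15
          1     1     1     1     1     1     1     1     1     1     1     1     1     1     1     1     1
          2     1     1     2     2     3     3     4     4     5     5     6     6     7     7     8     8
          3     1     1     2     3     4     5     7     8    10    12    14    16    19    21    24    27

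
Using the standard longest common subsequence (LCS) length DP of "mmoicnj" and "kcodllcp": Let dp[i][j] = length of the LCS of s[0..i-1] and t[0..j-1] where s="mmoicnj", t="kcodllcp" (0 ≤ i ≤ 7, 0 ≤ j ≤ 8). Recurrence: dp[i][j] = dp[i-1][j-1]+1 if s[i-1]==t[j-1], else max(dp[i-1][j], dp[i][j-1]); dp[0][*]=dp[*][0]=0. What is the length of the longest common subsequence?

   ''  k  c  o  d  l  l  c  p
''  0  0  0  0  0  0  0  0  0
 m  0  0  0  0  0  0  0  0  0
 m  0  0  0  0  0  0  0  0  0
 o  0  0  0  1  1  1  1  1  1
 i  0  0  0  1  1  1  1  1  1
 c  0  0  1  1  1  1  1  2  2
 n  0  0  1  1  1  1  1  2  2
 j  0  0  1  1  1  1  1  2  2

2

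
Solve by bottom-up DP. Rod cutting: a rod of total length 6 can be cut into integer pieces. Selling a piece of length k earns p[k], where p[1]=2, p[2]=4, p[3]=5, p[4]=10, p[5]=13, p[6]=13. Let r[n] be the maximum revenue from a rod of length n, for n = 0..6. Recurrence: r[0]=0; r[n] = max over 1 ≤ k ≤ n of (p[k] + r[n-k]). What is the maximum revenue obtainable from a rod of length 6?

   n    0    1    2    3    4    5    6
r[n]    0    2    4    6   10   13   15

15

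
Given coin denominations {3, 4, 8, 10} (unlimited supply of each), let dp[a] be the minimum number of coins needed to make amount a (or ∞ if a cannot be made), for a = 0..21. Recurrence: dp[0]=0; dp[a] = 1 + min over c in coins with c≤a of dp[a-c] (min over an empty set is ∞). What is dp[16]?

 a  0  1  2  3  4  5  6  7  8  9 10 11 12 13 14 15 16 17 18 19 20 21
dp  0  -  -  1  1  -  2  2  1  3  1  2  2  2  2  3  2  3  2  3  2  3
(- denotes ∞ / unreachable)

2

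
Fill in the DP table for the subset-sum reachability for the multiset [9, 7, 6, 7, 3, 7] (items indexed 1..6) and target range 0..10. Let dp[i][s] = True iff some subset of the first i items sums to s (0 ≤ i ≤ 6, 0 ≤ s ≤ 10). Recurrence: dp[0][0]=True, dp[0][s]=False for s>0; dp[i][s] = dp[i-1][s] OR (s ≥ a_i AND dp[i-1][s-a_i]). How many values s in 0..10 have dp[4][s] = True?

i\s   0   1   2   3   4   5   6   7   8   9  10
  0   T   F   F   F   F   F   F   F   F   F   F
  1   T   F   F   F   F   F   F   F   F   T   F
  2   T   F   F   F   F   F   F   T   F   T   F
  3   T   F   F   F   F   F   T   T   F   T   F
  4   T   F   F   F   F   F   T   T   F   T   F
  5   T   F   F   T   F   F   T   T   F   T   T
  6   T   F   F   T   F   F   T   T   F   T   T

4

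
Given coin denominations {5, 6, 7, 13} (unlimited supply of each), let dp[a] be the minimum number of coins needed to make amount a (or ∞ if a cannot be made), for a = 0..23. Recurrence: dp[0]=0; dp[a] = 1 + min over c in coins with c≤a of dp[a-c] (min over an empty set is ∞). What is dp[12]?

2

 a  0  1  2  3  4  5  6  7  8  9 10 11 12 13 14 15 16 17 18 19 20 21 22 23
dp  0  -  -  -  -  1  1  1  -  -  2  2  2  1  2  3  3  3  2  2  2  3  4  3
(- denotes ∞ / unreachable)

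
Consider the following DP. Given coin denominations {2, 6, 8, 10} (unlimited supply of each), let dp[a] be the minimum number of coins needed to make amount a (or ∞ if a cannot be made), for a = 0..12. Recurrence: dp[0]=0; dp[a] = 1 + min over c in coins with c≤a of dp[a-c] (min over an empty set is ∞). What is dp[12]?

 a  0  1  2  3  4  5  6  7  8  9 10 11 12
dp  0  -  1  -  2  -  1  -  1  -  1  -  2
(- denotes ∞ / unreachable)

2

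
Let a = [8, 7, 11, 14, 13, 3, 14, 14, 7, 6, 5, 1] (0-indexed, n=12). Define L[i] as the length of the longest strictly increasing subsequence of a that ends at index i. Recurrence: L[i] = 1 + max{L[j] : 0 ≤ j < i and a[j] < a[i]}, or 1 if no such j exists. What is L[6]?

4

   i    0    1    2    3    4    5    6    7    8    9   10   11
a[i]    8    7   11   14   13    3   14   14    7    6    5    1
L[i]    1    1    2    3    3    1    4    4    2    2    2    1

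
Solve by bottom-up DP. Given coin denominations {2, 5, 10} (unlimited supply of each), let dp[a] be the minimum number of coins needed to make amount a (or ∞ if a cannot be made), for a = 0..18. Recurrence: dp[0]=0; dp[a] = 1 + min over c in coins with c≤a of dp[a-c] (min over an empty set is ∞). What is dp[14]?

3

 a  0  1  2  3  4  5  6  7  8  9 10 11 12 13 14 15 16 17 18
dp  0  -  1  -  2  1  3  2  4  3  1  4  2  5  3  2  4  3  5
(- denotes ∞ / unreachable)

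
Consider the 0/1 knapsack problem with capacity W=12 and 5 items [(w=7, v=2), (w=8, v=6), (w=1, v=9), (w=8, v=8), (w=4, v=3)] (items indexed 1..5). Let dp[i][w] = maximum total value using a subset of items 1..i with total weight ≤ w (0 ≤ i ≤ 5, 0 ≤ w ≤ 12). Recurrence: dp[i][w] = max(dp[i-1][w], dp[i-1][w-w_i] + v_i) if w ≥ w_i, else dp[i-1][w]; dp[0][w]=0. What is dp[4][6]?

i\w   0   1   2   3   4   5   6   7   8   9  10  11  12
  0   0   0   0   0   0   0   0   0   0   0   0   0   0
  1   0   0   0   0   0   0   0   2   2   2   2   2   2
  2   0   0   0   0   0   0   0   2   6   6   6   6   6
  3   0   9   9   9   9   9   9   9  11  15  15  15  15
  4   0   9   9   9   9   9   9   9  11  17  17  17  17
  5   0   9   9   9   9  12  12  12  12  17  17  17  17

9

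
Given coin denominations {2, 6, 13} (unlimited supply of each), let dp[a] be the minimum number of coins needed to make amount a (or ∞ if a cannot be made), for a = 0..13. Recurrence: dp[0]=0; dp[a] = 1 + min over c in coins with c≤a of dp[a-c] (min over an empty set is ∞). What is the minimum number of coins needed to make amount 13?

1

 a  0  1  2  3  4  5  6  7  8  9 10 11 12 13
dp  0  -  1  -  2  -  1  -  2  -  3  -  2  1
(- denotes ∞ / unreachable)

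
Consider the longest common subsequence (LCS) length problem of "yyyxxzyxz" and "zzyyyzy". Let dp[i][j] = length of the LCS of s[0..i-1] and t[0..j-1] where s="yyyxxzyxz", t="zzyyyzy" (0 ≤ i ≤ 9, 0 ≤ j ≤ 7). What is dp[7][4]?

2

   ''  z  z  y  y  y  z  y
''  0  0  0  0  0  0  0  0
 y  0  0  0  1  1  1  1  1
 y  0  0  0  1  2  2  2  2
 y  0  0  0  1  2  3  3  3
 x  0  0  0  1  2  3  3  3
 x  0  0  0  1  2  3  3  3
 z  0  1  1  1  2  3  4  4
 y  0  1  1  2  2  3  4  5
 x  0  1  1  2  2  3  4  5
 z  0  1  2  2  2  3  4  5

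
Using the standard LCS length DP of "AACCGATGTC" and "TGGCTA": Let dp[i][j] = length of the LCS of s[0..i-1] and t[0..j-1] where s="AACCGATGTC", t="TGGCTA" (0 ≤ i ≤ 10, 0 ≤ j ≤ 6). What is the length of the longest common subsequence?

3

   ''  T  G  G  C  T  A
''  0  0  0  0  0  0  0
 A  0  0  0  0  0  0  1
 A  0  0  0  0  0  0  1
 C  0  0  0  0  1  1  1
 C  0  0  0  0  1  1  1
 G  0  0  1  1  1  1  1
 A  0  0  1  1  1  1  2
 T  0  1  1  1  1  2  2
 G  0  1  2  2  2  2  2
 T  0  1  2  2  2  3  3
 C  0  1  2  2  3  3  3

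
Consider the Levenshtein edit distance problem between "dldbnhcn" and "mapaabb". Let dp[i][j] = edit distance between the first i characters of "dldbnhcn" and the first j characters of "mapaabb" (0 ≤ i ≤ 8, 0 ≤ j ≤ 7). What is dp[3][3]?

   ''  m  a  p  a  a  b  b
''  0  1  2  3  4  5  6  7
 d  1  1  2  3  4  5  6  7
 l  2  2  2  3  4  5  6  7
 d  3  3  3  3  4  5  6  7
 b  4  4  4  4  4  5  5  6
 n  5  5  5  5  5  5  6  6
 h  6  6  6  6  6  6  6  7
 c  7  7  7  7  7  7  7  7
 n  8  8  8  8  8  8  8  8

3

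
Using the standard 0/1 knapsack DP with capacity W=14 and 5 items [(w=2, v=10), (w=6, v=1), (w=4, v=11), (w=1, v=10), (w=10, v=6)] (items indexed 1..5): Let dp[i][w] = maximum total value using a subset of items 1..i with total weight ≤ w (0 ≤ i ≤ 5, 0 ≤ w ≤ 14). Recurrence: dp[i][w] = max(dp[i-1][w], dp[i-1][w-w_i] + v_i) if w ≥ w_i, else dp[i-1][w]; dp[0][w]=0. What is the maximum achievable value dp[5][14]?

32

i\w   0   1   2   3   4   5   6   7   8   9  10  11  12  13  14
  0   0   0   0   0   0   0   0   0   0   0   0   0   0   0   0
  1   0   0  10  10  10  10  10  10  10  10  10  10  10  10  10
  2   0   0  10  10  10  10  10  10  11  11  11  11  11  11  11
  3   0   0  10  10  11  11  21  21  21  21  21  21  22  22  22
  4   0  10  10  20  20  21  21  31  31  31  31  31  31  32  32
  5   0  10  10  20  20  21  21  31  31  31  31  31  31  32  32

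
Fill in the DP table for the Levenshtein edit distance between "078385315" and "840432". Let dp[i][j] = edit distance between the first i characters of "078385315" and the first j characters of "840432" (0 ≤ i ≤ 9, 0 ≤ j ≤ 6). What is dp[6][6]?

6

   ''  8  4  0  4  3  2
''  0  1  2  3  4  5  6
 0  1  1  2  2  3  4  5
 7  2  2  2  3  3  4  5
 8  3  2  3  3  4  4  5
 3  4  3  3  4  4  4  5
 8  5  4  4  4  5  5  5
 5  6  5  5  5  5  6  6
 3  7  6  6  6  6  5  6
 1  8  7  7  7  7  6  6
 5  9  8  8  8  8  7  7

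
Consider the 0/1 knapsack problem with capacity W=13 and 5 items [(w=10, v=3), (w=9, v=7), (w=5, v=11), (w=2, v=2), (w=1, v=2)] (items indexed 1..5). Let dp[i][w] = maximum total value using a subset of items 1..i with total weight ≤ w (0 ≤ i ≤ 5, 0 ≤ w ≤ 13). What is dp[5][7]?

i\w   0   1   2   3   4   5   6   7   8   9  10  11  12  13
  0   0   0   0   0   0   0   0   0   0   0   0   0   0   0
  1   0   0   0   0   0   0   0   0   0   0   3   3   3   3
  2   0   0   0   0   0   0   0   0   0   7   7   7   7   7
  3   0   0   0   0   0  11  11  11  11  11  11  11  11  11
  4   0   0   2   2   2  11  11  13  13  13  13  13  13  13
  5   0   2   2   4   4  11  13  13  15  15  15  15  15  15

13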